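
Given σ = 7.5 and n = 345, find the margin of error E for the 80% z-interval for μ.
Margin of error = 0.52

Margin of error = z* · σ/√n
= 1.282 · 7.5/√345
= 1.282 · 7.5/18.5742
= 0.52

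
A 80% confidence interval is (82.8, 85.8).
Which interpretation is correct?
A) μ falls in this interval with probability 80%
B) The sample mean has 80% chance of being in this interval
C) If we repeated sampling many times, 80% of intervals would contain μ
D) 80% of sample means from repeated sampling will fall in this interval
C

A) Wrong — μ is fixed; the randomness lives in the interval, not in μ.
B) Wrong — x̄ is observed and sits in the interval by construction.
C) Correct — this is the frequentist long-run coverage interpretation.
D) Wrong — coverage applies to intervals containing μ, not to future x̄ values.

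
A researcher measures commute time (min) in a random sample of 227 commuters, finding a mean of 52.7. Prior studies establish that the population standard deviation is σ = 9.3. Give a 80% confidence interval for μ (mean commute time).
(51.91, 53.49)

z-interval (σ known):
z* = 1.282 for 80% confidence

Margin of error = z* · σ/√n = 1.282 · 9.3/√227 = 0.79

CI: (52.7 - 0.79, 52.7 + 0.79) = (51.91, 53.49)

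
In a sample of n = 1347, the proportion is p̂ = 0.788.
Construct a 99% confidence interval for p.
(0.759, 0.817)

Proportion CI:
SE = √(p̂(1-p̂)/n) = √(0.788 · 0.212 / 1347) = 0.01114

z* = 2.576
Margin = z* · SE = 2.576 · 0.01114 = 0.0287

CI: 0.788 ± 0.0287 = (0.759, 0.817)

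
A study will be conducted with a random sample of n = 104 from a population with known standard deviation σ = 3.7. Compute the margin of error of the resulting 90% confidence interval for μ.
Margin of error = 0.60

Margin of error = z* · σ/√n
= 1.645 · 3.7/√104
= 1.645 · 3.7/10.1980
= 0.60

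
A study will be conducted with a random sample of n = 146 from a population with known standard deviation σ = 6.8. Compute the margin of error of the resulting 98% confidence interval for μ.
Margin of error = 1.31

Margin of error = z* · σ/√n
= 2.326 · 6.8/√146
= 2.326 · 6.8/12.0830
= 1.31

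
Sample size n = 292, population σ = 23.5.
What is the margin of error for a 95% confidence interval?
Margin of error = 2.70

Margin of error = z* · σ/√n
= 1.960 · 23.5/√292
= 1.960 · 23.5/17.0880
= 2.70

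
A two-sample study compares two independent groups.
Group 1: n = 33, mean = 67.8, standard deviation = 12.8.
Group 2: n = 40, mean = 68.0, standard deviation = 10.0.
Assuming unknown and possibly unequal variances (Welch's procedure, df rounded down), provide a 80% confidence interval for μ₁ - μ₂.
(-3.74, 3.34)

Difference: x̄₁ - x̄₂ = -0.20
SE = √(s₁²/n₁ + s₂²/n₂) = √(12.8²/33 + 10.0²/40) = 2.7322
df = 59.88 → 59 (Welch–Satterthwaite, rounded down)
t* = 1.296

CI: -0.20 ± 1.296 · 2.7322 = -0.20 ± 3.54 = (-3.74, 3.34)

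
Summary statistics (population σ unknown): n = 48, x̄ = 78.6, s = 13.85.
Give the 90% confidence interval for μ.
(75.25, 81.95)

t-interval (σ unknown):
df = n - 1 = 47
t* = 1.678 for 90% confidence

Margin of error = t* · s/√n = 1.678 · 13.85/√48 = 3.35

CI: (75.25, 81.95)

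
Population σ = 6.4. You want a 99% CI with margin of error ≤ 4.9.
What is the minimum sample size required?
n ≥ 12

For margin E ≤ 4.9:
n ≥ (z* · σ / E)²
n ≥ (2.576 · 6.4 / 4.9)²
n ≥ 11.32

Minimum n = 12 (rounding up)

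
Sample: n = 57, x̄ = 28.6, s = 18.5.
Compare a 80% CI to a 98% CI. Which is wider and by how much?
98% CI is wider by 5.38

df = 56
80% CI: t* = 1.297, (25.42, 31.78), width = 2 · t* · s/√n = 6.36
98% CI: t* = 2.395, (22.73, 34.47), width = 2 · t* · s/√n = 11.74

The 98% CI is wider by 11.74 - 6.36 = 5.38.
Higher confidence requires a wider interval.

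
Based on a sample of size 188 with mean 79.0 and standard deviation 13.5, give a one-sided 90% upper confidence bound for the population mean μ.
μ ≤ 80.27

Upper bound (one-sided):
t* = 1.286 (one-sided for 90%)
Upper bound = x̄ + t* · s/√n = 79.0 + 1.286 · 13.5/√188 = 80.27

We are 90% confident that μ ≤ 80.27.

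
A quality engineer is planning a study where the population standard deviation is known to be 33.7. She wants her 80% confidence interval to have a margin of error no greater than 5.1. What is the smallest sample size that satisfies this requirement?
n ≥ 72

For margin E ≤ 5.1:
n ≥ (z* · σ / E)²
n ≥ (1.282 · 33.7 / 5.1)²
n ≥ 71.76

Minimum n = 72 (rounding up)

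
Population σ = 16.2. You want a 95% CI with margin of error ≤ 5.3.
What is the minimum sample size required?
n ≥ 36

For margin E ≤ 5.3:
n ≥ (z* · σ / E)²
n ≥ (1.960 · 16.2 / 5.3)²
n ≥ 35.89

Minimum n = 36 (rounding up)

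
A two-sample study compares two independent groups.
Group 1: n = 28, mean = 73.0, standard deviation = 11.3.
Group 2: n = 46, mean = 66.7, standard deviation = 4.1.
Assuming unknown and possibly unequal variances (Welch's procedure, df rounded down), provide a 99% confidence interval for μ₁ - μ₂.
(0.21, 12.39)

Difference: x̄₁ - x̄₂ = 6.30
SE = √(s₁²/n₁ + s₂²/n₂) = √(11.3²/28 + 4.1²/46) = 2.2194
df = 31.38 → 31 (Welch–Satterthwaite, rounded down)
t* = 2.744

CI: 6.30 ± 2.744 · 2.2194 = 6.30 ± 6.09 = (0.21, 12.39)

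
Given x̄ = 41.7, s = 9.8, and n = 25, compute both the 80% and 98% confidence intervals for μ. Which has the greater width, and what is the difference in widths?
98% CI is wider by 4.60

df = 24
80% CI: t* = 1.318, (39.12, 44.28), width = 2 · t* · s/√n = 5.17
98% CI: t* = 2.492, (36.82, 46.58), width = 2 · t* · s/√n = 9.77

The 98% CI is wider by 9.77 - 5.17 = 4.60.
Higher confidence requires a wider interval.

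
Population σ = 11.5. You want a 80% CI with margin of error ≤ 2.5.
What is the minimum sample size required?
n ≥ 35

For margin E ≤ 2.5:
n ≥ (z* · σ / E)²
n ≥ (1.282 · 11.5 / 2.5)²
n ≥ 34.78

Minimum n = 35 (rounding up)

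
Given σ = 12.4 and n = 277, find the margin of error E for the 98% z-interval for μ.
Margin of error = 1.73

Margin of error = z* · σ/√n
= 2.326 · 12.4/√277
= 2.326 · 12.4/16.6433
= 1.73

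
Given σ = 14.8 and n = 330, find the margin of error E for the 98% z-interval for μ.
Margin of error = 1.90

Margin of error = z* · σ/√n
= 2.326 · 14.8/√330
= 2.326 · 14.8/18.1659
= 1.90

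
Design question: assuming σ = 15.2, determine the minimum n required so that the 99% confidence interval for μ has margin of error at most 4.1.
n ≥ 92

For margin E ≤ 4.1:
n ≥ (z* · σ / E)²
n ≥ (2.576 · 15.2 / 4.1)²
n ≥ 91.20

Minimum n = 92 (rounding up)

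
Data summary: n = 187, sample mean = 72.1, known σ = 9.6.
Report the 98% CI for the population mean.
(70.47, 73.73)

z-interval (σ known):
z* = 2.326 for 98% confidence

Margin of error = z* · σ/√n = 2.326 · 9.6/√187 = 1.63

CI: (72.1 - 1.63, 72.1 + 1.63) = (70.47, 73.73)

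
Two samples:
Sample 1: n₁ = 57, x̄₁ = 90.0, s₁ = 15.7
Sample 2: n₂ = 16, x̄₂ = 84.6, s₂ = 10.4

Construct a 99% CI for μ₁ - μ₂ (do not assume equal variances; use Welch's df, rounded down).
(-3.65, 14.45)

Difference: x̄₁ - x̄₂ = 5.40
SE = √(s₁²/n₁ + s₂²/n₂) = √(15.7²/57 + 10.4²/16) = 3.3293
df = 36.35 → 36 (Welch–Satterthwaite, rounded down)
t* = 2.719

CI: 5.40 ± 2.719 · 3.3293 = 5.40 ± 9.05 = (-3.65, 14.45)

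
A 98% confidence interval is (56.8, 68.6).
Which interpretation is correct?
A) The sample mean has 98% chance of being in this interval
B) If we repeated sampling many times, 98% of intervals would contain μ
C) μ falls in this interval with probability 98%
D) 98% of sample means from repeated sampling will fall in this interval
B

A) Wrong — x̄ is observed and sits in the interval by construction.
B) Correct — this is the frequentist long-run coverage interpretation.
C) Wrong — μ is fixed; the randomness lives in the interval, not in μ.
D) Wrong — coverage applies to intervals containing μ, not to future x̄ values.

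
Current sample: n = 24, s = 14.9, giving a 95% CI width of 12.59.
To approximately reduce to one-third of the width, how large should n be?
n ≈ 216

CI width ∝ 1/√n
To reduce width by factor 3, need √n to grow by 3 → need 3² = 9 times as many samples.

Current: n = 24, width = 12.59
New: n = 216, width ≈ 4.00

Width reduced by factor of 12.59/4.00 = 3.15.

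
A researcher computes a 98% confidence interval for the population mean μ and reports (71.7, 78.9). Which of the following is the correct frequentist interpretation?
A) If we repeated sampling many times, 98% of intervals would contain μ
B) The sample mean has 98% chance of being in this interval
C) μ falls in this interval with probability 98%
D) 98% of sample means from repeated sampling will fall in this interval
A

A) Correct — this is the frequentist long-run coverage interpretation.
B) Wrong — x̄ is observed and sits in the interval by construction.
C) Wrong — μ is fixed; the randomness lives in the interval, not in μ.
D) Wrong — coverage applies to intervals containing μ, not to future x̄ values.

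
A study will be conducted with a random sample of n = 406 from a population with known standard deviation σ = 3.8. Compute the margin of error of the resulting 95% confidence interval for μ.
Margin of error = 0.37

Margin of error = z* · σ/√n
= 1.960 · 3.8/√406
= 1.960 · 3.8/20.1494
= 0.37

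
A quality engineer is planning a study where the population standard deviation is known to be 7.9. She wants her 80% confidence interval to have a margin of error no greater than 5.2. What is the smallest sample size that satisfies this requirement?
n ≥ 4

For margin E ≤ 5.2:
n ≥ (z* · σ / E)²
n ≥ (1.282 · 7.9 / 5.2)²
n ≥ 3.79

Minimum n = 4 (rounding up)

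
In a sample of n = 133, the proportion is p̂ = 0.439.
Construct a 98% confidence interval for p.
(0.339, 0.539)

Proportion CI:
SE = √(p̂(1-p̂)/n) = √(0.439 · 0.561 / 133) = 0.04303

z* = 2.326
Margin = z* · SE = 2.326 · 0.04303 = 0.1001

CI: 0.439 ± 0.1001 = (0.339, 0.539)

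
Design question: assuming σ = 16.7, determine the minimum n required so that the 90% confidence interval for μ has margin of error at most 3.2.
n ≥ 74

For margin E ≤ 3.2:
n ≥ (z* · σ / E)²
n ≥ (1.645 · 16.7 / 3.2)²
n ≥ 73.70

Minimum n = 74 (rounding up)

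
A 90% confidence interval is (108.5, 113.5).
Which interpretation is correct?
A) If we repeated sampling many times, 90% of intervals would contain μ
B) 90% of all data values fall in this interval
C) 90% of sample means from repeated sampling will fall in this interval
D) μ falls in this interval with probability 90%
A

A) Correct — this is the frequentist long-run coverage interpretation.
B) Wrong — a CI is about the parameter μ, not individual data values.
C) Wrong — coverage applies to intervals containing μ, not to future x̄ values.
D) Wrong — μ is fixed; the randomness lives in the interval, not in μ.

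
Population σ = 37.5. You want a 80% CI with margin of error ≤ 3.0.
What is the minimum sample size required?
n ≥ 257

For margin E ≤ 3.0:
n ≥ (z* · σ / E)²
n ≥ (1.282 · 37.5 / 3.0)²
n ≥ 256.80

Minimum n = 257 (rounding up)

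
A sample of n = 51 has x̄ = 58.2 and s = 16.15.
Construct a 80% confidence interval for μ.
(55.26, 61.14)

t-interval (σ unknown):
df = n - 1 = 50
t* = 1.299 for 80% confidence

Margin of error = t* · s/√n = 1.299 · 16.15/√51 = 2.94

CI: (55.26, 61.14)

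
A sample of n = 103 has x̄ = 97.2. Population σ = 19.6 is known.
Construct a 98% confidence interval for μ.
(92.71, 101.69)

z-interval (σ known):
z* = 2.326 for 98% confidence

Margin of error = z* · σ/√n = 2.326 · 19.6/√103 = 4.49

CI: (97.2 - 4.49, 97.2 + 4.49) = (92.71, 101.69)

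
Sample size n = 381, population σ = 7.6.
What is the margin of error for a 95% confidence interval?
Margin of error = 0.76

Margin of error = z* · σ/√n
= 1.960 · 7.6/√381
= 1.960 · 7.6/19.5192
= 0.76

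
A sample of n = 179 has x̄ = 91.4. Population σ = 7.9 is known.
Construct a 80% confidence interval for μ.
(90.64, 92.16)

z-interval (σ known):
z* = 1.282 for 80% confidence

Margin of error = z* · σ/√n = 1.282 · 7.9/√179 = 0.76

CI: (91.4 - 0.76, 91.4 + 0.76) = (90.64, 92.16)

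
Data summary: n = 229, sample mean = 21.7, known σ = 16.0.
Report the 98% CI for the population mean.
(19.24, 24.16)

z-interval (σ known):
z* = 2.326 for 98% confidence

Margin of error = z* · σ/√n = 2.326 · 16.0/√229 = 2.46

CI: (21.7 - 2.46, 21.7 + 2.46) = (19.24, 24.16)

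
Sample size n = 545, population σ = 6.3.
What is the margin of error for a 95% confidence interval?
Margin of error = 0.53

Margin of error = z* · σ/√n
= 1.960 · 6.3/√545
= 1.960 · 6.3/23.3452
= 0.53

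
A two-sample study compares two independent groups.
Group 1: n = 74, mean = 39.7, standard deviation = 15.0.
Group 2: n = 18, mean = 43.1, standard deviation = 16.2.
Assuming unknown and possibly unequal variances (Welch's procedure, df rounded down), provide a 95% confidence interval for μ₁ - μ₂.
(-12.06, 5.26)

Difference: x̄₁ - x̄₂ = -3.40
SE = √(s₁²/n₁ + s₂²/n₂) = √(15.0²/74 + 16.2²/18) = 4.1977
df = 24.58 → 24 (Welch–Satterthwaite, rounded down)
t* = 2.064

CI: -3.40 ± 2.064 · 4.1977 = -3.40 ± 8.66 = (-12.06, 5.26)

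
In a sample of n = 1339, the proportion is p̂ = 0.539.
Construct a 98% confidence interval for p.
(0.507, 0.571)

Proportion CI:
SE = √(p̂(1-p̂)/n) = √(0.539 · 0.461 / 1339) = 0.01362

z* = 2.326
Margin = z* · SE = 2.326 · 0.01362 = 0.0317

CI: 0.539 ± 0.0317 = (0.507, 0.571)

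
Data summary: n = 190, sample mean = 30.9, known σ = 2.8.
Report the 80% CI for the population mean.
(30.64, 31.16)

z-interval (σ known):
z* = 1.282 for 80% confidence

Margin of error = z* · σ/√n = 1.282 · 2.8/√190 = 0.26

CI: (30.9 - 0.26, 30.9 + 0.26) = (30.64, 31.16)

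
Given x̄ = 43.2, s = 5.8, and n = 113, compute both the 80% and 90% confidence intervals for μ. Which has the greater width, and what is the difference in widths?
90% CI is wider by 0.40

df = 112
80% CI: t* = 1.289, (42.50, 43.90), width = 2 · t* · s/√n = 1.41
90% CI: t* = 1.659, (42.29, 44.11), width = 2 · t* · s/√n = 1.81

The 90% CI is wider by 1.81 - 1.41 = 0.40.
Higher confidence requires a wider interval.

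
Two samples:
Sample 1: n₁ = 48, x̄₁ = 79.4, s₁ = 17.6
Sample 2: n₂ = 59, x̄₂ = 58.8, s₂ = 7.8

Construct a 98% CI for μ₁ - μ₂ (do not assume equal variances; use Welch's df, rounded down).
(14.06, 27.14)

Difference: x̄₁ - x̄₂ = 20.60
SE = √(s₁²/n₁ + s₂²/n₂) = √(17.6²/48 + 7.8²/59) = 2.7358
df = 61.94 → 61 (Welch–Satterthwaite, rounded down)
t* = 2.389

CI: 20.60 ± 2.389 · 2.7358 = 20.60 ± 6.54 = (14.06, 27.14)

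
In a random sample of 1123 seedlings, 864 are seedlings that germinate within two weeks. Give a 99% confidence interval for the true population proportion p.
(0.737, 0.802)

Proportion CI:
p̂ = 864/1123 = 0.76937
SE = √(p̂(1-p̂)/n) = √(0.76937 · 0.23063 / 1123) = 0.01257

z* = 2.576
Margin = z* · SE = 2.576 · 0.01257 = 0.0324

CI: 0.76937 ± 0.0324 = (0.737, 0.802)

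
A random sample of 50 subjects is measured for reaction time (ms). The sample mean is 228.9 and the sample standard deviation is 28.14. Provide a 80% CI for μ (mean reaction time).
(223.73, 234.07)

t-interval (σ unknown):
df = n - 1 = 49
t* = 1.299 for 80% confidence

Margin of error = t* · s/√n = 1.299 · 28.14/√50 = 5.17

CI: (223.73, 234.07)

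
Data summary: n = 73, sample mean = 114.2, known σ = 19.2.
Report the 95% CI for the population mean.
(109.80, 118.60)

z-interval (σ known):
z* = 1.960 for 95% confidence

Margin of error = z* · σ/√n = 1.960 · 19.2/√73 = 4.40

CI: (114.2 - 4.40, 114.2 + 4.40) = (109.80, 118.60)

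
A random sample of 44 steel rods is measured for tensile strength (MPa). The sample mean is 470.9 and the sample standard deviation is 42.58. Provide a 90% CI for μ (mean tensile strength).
(460.11, 481.69)

t-interval (σ unknown):
df = n - 1 = 43
t* = 1.681 for 90% confidence

Margin of error = t* · s/√n = 1.681 · 42.58/√44 = 10.79

CI: (460.11, 481.69)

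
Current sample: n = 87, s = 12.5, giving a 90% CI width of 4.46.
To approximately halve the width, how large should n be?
n ≈ 348

CI width ∝ 1/√n
To reduce width by factor 2, need √n to grow by 2 → need 2² = 4 times as many samples.

Current: n = 87, width = 4.46
New: n = 348, width ≈ 2.21

Width reduced by factor of 4.46/2.21 = 2.02.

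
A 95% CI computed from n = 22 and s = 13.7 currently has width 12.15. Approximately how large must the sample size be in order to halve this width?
n ≈ 88

CI width ∝ 1/√n
To reduce width by factor 2, need √n to grow by 2 → need 2² = 4 times as many samples.

Current: n = 22, width = 12.15
New: n = 88, width ≈ 5.81

Width reduced by factor of 12.15/5.81 = 2.09.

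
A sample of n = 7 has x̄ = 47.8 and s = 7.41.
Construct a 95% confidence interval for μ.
(40.95, 54.65)

t-interval (σ unknown):
df = n - 1 = 6
t* = 2.447 for 95% confidence

Margin of error = t* · s/√n = 2.447 · 7.41/√7 = 6.85

CI: (40.95, 54.65)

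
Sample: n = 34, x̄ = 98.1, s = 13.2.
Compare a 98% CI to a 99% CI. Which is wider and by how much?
99% CI is wider by 1.30

df = 33
98% CI: t* = 2.445, (92.57, 103.63), width = 2 · t* · s/√n = 11.07
99% CI: t* = 2.733, (91.91, 104.29), width = 2 · t* · s/√n = 12.37

The 99% CI is wider by 12.37 - 11.07 = 1.30.
Higher confidence requires a wider interval.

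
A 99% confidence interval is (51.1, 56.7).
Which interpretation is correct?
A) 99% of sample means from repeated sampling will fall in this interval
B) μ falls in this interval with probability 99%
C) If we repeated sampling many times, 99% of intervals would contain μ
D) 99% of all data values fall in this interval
C

A) Wrong — coverage applies to intervals containing μ, not to future x̄ values.
B) Wrong — μ is fixed; the randomness lives in the interval, not in μ.
C) Correct — this is the frequentist long-run coverage interpretation.
D) Wrong — a CI is about the parameter μ, not individual data values.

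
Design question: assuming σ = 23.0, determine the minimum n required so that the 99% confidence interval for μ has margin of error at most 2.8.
n ≥ 448

For margin E ≤ 2.8:
n ≥ (z* · σ / E)²
n ≥ (2.576 · 23.0 / 2.8)²
n ≥ 447.75

Minimum n = 448 (rounding up)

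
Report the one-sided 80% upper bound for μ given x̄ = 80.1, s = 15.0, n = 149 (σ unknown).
μ ≤ 81.14

Upper bound (one-sided):
t* = 0.844 (one-sided for 80%)
Upper bound = x̄ + t* · s/√n = 80.1 + 0.844 · 15.0/√149 = 81.14

We are 80% confident that μ ≤ 81.14.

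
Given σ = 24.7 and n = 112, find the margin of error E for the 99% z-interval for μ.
Margin of error = 6.01

Margin of error = z* · σ/√n
= 2.576 · 24.7/√112
= 2.576 · 24.7/10.5830
= 6.01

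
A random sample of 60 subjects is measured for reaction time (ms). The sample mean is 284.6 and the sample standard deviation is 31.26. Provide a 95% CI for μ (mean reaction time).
(276.52, 292.68)

t-interval (σ unknown):
df = n - 1 = 59
t* = 2.001 for 95% confidence

Margin of error = t* · s/√n = 2.001 · 31.26/√60 = 8.08

CI: (276.52, 292.68)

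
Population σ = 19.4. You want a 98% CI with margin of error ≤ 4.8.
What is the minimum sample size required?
n ≥ 89

For margin E ≤ 4.8:
n ≥ (z* · σ / E)²
n ≥ (2.326 · 19.4 / 4.8)²
n ≥ 88.38

Minimum n = 89 (rounding up)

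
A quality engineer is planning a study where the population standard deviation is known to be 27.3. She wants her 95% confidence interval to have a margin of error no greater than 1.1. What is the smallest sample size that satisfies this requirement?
n ≥ 2367

For margin E ≤ 1.1:
n ≥ (z* · σ / E)²
n ≥ (1.960 · 27.3 / 1.1)²
n ≥ 2366.20

Minimum n = 2367 (rounding up)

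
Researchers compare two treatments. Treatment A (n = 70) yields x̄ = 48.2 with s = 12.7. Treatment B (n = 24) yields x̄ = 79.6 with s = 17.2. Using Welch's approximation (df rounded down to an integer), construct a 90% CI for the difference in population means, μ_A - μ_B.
(-37.88, -24.92)

Difference: x̄₁ - x̄₂ = -31.40
SE = √(s₁²/n₁ + s₂²/n₂) = √(12.7²/70 + 17.2²/24) = 3.8250
df = 32.03 → 32 (Welch–Satterthwaite, rounded down)
t* = 1.694

CI: -31.40 ± 1.694 · 3.8250 = -31.40 ± 6.48 = (-37.88, -24.92)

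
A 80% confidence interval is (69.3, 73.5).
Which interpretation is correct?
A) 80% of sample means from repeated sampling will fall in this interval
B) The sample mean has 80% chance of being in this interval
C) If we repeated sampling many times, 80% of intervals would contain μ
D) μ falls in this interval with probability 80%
C

A) Wrong — coverage applies to intervals containing μ, not to future x̄ values.
B) Wrong — x̄ is observed and sits in the interval by construction.
C) Correct — this is the frequentist long-run coverage interpretation.
D) Wrong — μ is fixed; the randomness lives in the interval, not in μ.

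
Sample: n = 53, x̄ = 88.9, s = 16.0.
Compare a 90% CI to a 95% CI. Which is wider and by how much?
95% CI is wider by 1.46

df = 52
90% CI: t* = 1.675, (85.22, 92.58), width = 2 · t* · s/√n = 7.36
95% CI: t* = 2.007, (84.49, 93.31), width = 2 · t* · s/√n = 8.82

The 95% CI is wider by 8.82 - 7.36 = 1.46.
Higher confidence requires a wider interval.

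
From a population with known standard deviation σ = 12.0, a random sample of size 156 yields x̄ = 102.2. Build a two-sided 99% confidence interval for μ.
(99.73, 104.67)

z-interval (σ known):
z* = 2.576 for 99% confidence

Margin of error = z* · σ/√n = 2.576 · 12.0/√156 = 2.47

CI: (102.2 - 2.47, 102.2 + 2.47) = (99.73, 104.67)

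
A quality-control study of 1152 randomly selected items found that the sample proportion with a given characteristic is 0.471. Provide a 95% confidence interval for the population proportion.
(0.442, 0.500)

Proportion CI:
SE = √(p̂(1-p̂)/n) = √(0.471 · 0.529 / 1152) = 0.01471

z* = 1.960
Margin = z* · SE = 1.960 · 0.01471 = 0.0288

CI: 0.471 ± 0.0288 = (0.442, 0.500)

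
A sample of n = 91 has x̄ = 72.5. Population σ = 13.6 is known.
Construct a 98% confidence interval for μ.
(69.18, 75.82)

z-interval (σ known):
z* = 2.326 for 98% confidence

Margin of error = z* · σ/√n = 2.326 · 13.6/√91 = 3.32

CI: (72.5 - 3.32, 72.5 + 3.32) = (69.18, 75.82)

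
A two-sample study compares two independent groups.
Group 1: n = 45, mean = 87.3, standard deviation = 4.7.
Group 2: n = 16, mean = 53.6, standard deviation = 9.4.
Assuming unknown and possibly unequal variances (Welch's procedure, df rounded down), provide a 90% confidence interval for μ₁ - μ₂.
(29.43, 37.97)

Difference: x̄₁ - x̄₂ = 33.70
SE = √(s₁²/n₁ + s₂²/n₂) = √(4.7²/45 + 9.4²/16) = 2.4522
df = 17.74 → 17 (Welch–Satterthwaite, rounded down)
t* = 1.740

CI: 33.70 ± 1.740 · 2.4522 = 33.70 ± 4.27 = (29.43, 37.97)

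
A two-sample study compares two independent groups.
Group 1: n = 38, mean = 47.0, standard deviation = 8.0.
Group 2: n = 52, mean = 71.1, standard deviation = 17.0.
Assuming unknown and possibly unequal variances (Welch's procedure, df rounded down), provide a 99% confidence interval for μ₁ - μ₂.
(-31.21, -16.99)

Difference: x̄₁ - x̄₂ = -24.10
SE = √(s₁²/n₁ + s₂²/n₂) = √(8.0²/38 + 17.0²/52) = 2.6911
df = 76.86 → 76 (Welch–Satterthwaite, rounded down)
t* = 2.642

CI: -24.10 ± 2.642 · 2.6911 = -24.10 ± 7.11 = (-31.21, -16.99)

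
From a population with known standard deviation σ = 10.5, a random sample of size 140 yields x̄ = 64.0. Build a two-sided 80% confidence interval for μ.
(62.86, 65.14)

z-interval (σ known):
z* = 1.282 for 80% confidence

Margin of error = z* · σ/√n = 1.282 · 10.5/√140 = 1.14

CI: (64.0 - 1.14, 64.0 + 1.14) = (62.86, 65.14)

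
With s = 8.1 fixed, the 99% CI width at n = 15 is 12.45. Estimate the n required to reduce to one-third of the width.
n ≈ 135

CI width ∝ 1/√n
To reduce width by factor 3, need √n to grow by 3 → need 3² = 9 times as many samples.

Current: n = 15, width = 12.45
New: n = 135, width ≈ 3.64

Width reduced by factor of 12.45/3.64 = 3.42.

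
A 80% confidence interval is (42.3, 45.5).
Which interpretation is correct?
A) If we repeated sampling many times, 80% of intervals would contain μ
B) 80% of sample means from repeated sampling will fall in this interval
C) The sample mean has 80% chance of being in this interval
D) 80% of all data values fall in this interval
A

A) Correct — this is the frequentist long-run coverage interpretation.
B) Wrong — coverage applies to intervals containing μ, not to future x̄ values.
C) Wrong — x̄ is observed and sits in the interval by construction.
D) Wrong — a CI is about the parameter μ, not individual data values.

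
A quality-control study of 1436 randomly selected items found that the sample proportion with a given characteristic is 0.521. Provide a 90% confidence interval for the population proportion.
(0.499, 0.543)

Proportion CI:
SE = √(p̂(1-p̂)/n) = √(0.521 · 0.479 / 1436) = 0.01318

z* = 1.645
Margin = z* · SE = 1.645 · 0.01318 = 0.0217

CI: 0.521 ± 0.0217 = (0.499, 0.543)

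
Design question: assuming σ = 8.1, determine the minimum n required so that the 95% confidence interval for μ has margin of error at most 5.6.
n ≥ 9

For margin E ≤ 5.6:
n ≥ (z* · σ / E)²
n ≥ (1.960 · 8.1 / 5.6)²
n ≥ 8.04

Minimum n = 9 (rounding up)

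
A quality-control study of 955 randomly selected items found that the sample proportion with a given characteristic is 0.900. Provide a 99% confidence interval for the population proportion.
(0.875, 0.925)

Proportion CI:
SE = √(p̂(1-p̂)/n) = √(0.900 · 0.100 / 955) = 0.00971

z* = 2.576
Margin = z* · SE = 2.576 · 0.00971 = 0.0250

CI: 0.900 ± 0.0250 = (0.875, 0.925)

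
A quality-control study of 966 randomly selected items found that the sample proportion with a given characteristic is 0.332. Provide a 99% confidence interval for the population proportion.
(0.293, 0.371)

Proportion CI:
SE = √(p̂(1-p̂)/n) = √(0.332 · 0.668 / 966) = 0.01515

z* = 2.576
Margin = z* · SE = 2.576 · 0.01515 = 0.0390

CI: 0.332 ± 0.0390 = (0.293, 0.371)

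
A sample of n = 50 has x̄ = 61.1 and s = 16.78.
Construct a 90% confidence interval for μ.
(57.12, 65.08)

t-interval (σ unknown):
df = n - 1 = 49
t* = 1.677 for 90% confidence

Margin of error = t* · s/√n = 1.677 · 16.78/√50 = 3.98

CI: (57.12, 65.08)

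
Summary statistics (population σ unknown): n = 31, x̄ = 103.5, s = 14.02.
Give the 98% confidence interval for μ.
(97.31, 109.69)

t-interval (σ unknown):
df = n - 1 = 30
t* = 2.457 for 98% confidence

Margin of error = t* · s/√n = 2.457 · 14.02/√31 = 6.19

CI: (97.31, 109.69)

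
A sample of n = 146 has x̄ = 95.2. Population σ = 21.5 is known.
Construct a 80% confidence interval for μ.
(92.92, 97.48)

z-interval (σ known):
z* = 1.282 for 80% confidence

Margin of error = z* · σ/√n = 1.282 · 21.5/√146 = 2.28

CI: (95.2 - 2.28, 95.2 + 2.28) = (92.92, 97.48)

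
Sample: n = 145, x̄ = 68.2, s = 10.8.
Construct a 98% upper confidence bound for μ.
μ ≤ 70.06

Upper bound (one-sided):
t* = 2.073 (one-sided for 98%)
Upper bound = x̄ + t* · s/√n = 68.2 + 2.073 · 10.8/√145 = 70.06

We are 98% confident that μ ≤ 70.06.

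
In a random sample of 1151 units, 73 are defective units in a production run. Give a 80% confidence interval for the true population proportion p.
(0.054, 0.073)

Proportion CI:
p̂ = 73/1151 = 0.06342
SE = √(p̂(1-p̂)/n) = √(0.06342 · 0.93658 / 1151) = 0.00718

z* = 1.282
Margin = z* · SE = 1.282 · 0.00718 = 0.0092

CI: 0.06342 ± 0.0092 = (0.054, 0.073)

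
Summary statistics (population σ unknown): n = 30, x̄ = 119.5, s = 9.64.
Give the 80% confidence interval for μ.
(117.19, 121.81)

t-interval (σ unknown):
df = n - 1 = 29
t* = 1.311 for 80% confidence

Margin of error = t* · s/√n = 1.311 · 9.64/√30 = 2.31

CI: (117.19, 121.81)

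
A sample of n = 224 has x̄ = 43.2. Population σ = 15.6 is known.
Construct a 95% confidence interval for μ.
(41.16, 45.24)

z-interval (σ known):
z* = 1.960 for 95% confidence

Margin of error = z* · σ/√n = 1.960 · 15.6/√224 = 2.04

CI: (43.2 - 2.04, 43.2 + 2.04) = (41.16, 45.24)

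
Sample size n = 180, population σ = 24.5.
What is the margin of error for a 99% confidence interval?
Margin of error = 4.70

Margin of error = z* · σ/√n
= 2.576 · 24.5/√180
= 2.576 · 24.5/13.4164
= 4.70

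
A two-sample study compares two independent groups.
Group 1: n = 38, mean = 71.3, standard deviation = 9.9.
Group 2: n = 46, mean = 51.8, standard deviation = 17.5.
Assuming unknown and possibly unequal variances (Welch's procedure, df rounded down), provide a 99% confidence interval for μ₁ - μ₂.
(11.46, 27.54)

Difference: x̄₁ - x̄₂ = 19.50
SE = √(s₁²/n₁ + s₂²/n₂) = √(9.9²/38 + 17.5²/46) = 3.0392
df = 73.25 → 73 (Welch–Satterthwaite, rounded down)
t* = 2.645

CI: 19.50 ± 2.645 · 3.0392 = 19.50 ± 8.04 = (11.46, 27.54)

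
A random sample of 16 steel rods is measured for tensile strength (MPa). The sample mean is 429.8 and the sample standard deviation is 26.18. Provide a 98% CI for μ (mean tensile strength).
(412.77, 446.83)

t-interval (σ unknown):
df = n - 1 = 15
t* = 2.602 for 98% confidence

Margin of error = t* · s/√n = 2.602 · 26.18/√16 = 17.03

CI: (412.77, 446.83)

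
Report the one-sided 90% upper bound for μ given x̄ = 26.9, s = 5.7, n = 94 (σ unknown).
μ ≤ 27.66

Upper bound (one-sided):
t* = 1.291 (one-sided for 90%)
Upper bound = x̄ + t* · s/√n = 26.9 + 1.291 · 5.7/√94 = 27.66

We are 90% confident that μ ≤ 27.66.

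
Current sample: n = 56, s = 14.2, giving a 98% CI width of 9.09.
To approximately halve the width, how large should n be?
n ≈ 224

CI width ∝ 1/√n
To reduce width by factor 2, need √n to grow by 2 → need 2² = 4 times as many samples.

Current: n = 56, width = 9.09
New: n = 224, width ≈ 4.45

Width reduced by factor of 9.09/4.45 = 2.04.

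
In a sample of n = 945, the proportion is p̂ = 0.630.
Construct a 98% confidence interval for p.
(0.593, 0.667)

Proportion CI:
SE = √(p̂(1-p̂)/n) = √(0.630 · 0.370 / 945) = 0.01571

z* = 2.326
Margin = z* · SE = 2.326 · 0.01571 = 0.0365

CI: 0.630 ± 0.0365 = (0.593, 0.667)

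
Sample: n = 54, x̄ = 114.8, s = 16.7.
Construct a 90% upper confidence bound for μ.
μ ≤ 117.75

Upper bound (one-sided):
t* = 1.298 (one-sided for 90%)
Upper bound = x̄ + t* · s/√n = 114.8 + 1.298 · 16.7/√54 = 117.75

We are 90% confident that μ ≤ 117.75.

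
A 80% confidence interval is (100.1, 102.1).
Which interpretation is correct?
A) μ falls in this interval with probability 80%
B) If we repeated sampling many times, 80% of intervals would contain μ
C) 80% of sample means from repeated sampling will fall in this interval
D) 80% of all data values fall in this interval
B

A) Wrong — μ is fixed; the randomness lives in the interval, not in μ.
B) Correct — this is the frequentist long-run coverage interpretation.
C) Wrong — coverage applies to intervals containing μ, not to future x̄ values.
D) Wrong — a CI is about the parameter μ, not individual data values.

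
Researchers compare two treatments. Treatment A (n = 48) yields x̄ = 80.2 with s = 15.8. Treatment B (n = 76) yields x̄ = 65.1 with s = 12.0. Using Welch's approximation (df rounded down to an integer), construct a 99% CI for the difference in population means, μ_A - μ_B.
(8.07, 22.13)

Difference: x̄₁ - x̄₂ = 15.10
SE = √(s₁²/n₁ + s₂²/n₂) = √(15.8²/48 + 12.0²/76) = 2.6638
df = 80.77 → 80 (Welch–Satterthwaite, rounded down)
t* = 2.639

CI: 15.10 ± 2.639 · 2.6638 = 15.10 ± 7.03 = (8.07, 22.13)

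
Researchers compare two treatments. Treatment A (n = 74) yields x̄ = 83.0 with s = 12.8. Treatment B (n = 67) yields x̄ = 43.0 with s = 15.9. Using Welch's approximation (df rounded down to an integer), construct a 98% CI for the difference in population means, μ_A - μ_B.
(34.24, 45.76)

Difference: x̄₁ - x̄₂ = 40.00
SE = √(s₁²/n₁ + s₂²/n₂) = √(12.8²/74 + 15.9²/67) = 2.4469
df = 126.73 → 126 (Welch–Satterthwaite, rounded down)
t* = 2.356

CI: 40.00 ± 2.356 · 2.4469 = 40.00 ± 5.76 = (34.24, 45.76)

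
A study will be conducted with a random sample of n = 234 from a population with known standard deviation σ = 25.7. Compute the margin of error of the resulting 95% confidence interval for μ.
Margin of error = 3.29

Margin of error = z* · σ/√n
= 1.960 · 25.7/√234
= 1.960 · 25.7/15.2971
= 3.29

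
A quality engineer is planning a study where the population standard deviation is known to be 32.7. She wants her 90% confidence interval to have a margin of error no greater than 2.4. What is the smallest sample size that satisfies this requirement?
n ≥ 503

For margin E ≤ 2.4:
n ≥ (z* · σ / E)²
n ≥ (1.645 · 32.7 / 2.4)²
n ≥ 502.35

Minimum n = 503 (rounding up)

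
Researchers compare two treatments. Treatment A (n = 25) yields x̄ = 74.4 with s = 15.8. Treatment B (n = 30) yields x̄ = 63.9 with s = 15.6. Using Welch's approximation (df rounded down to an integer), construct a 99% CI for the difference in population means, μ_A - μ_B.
(-0.89, 21.89)

Difference: x̄₁ - x̄₂ = 10.50
SE = √(s₁²/n₁ + s₂²/n₂) = √(15.8²/25 + 15.6²/30) = 4.2541
df = 50.99 → 50 (Welch–Satterthwaite, rounded down)
t* = 2.678

CI: 10.50 ± 2.678 · 4.2541 = 10.50 ± 11.39 = (-0.89, 21.89)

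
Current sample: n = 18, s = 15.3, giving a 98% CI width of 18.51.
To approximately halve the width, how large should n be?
n ≈ 72

CI width ∝ 1/√n
To reduce width by factor 2, need √n to grow by 2 → need 2² = 4 times as many samples.

Current: n = 18, width = 18.51
New: n = 72, width ≈ 8.58

Width reduced by factor of 18.51/8.58 = 2.16.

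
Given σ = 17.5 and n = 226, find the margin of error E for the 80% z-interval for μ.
Margin of error = 1.49

Margin of error = z* · σ/√n
= 1.282 · 17.5/√226
= 1.282 · 17.5/15.0333
= 1.49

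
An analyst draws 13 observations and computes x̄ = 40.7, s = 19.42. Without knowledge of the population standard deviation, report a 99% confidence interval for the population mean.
(24.25, 57.15)

t-interval (σ unknown):
df = n - 1 = 12
t* = 3.055 for 99% confidence

Margin of error = t* · s/√n = 3.055 · 19.42/√13 = 16.45

CI: (24.25, 57.15)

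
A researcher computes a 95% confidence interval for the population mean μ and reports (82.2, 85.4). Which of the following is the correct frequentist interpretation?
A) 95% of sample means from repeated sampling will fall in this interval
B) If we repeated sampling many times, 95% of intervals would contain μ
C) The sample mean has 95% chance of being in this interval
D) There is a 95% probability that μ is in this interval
B

A) Wrong — coverage applies to intervals containing μ, not to future x̄ values.
B) Correct — this is the frequentist long-run coverage interpretation.
C) Wrong — x̄ is observed and sits in the interval by construction.
D) Wrong — μ is fixed; the randomness lives in the interval, not in μ.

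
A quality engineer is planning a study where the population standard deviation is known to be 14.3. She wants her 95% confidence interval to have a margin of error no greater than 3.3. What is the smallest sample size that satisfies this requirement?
n ≥ 73

For margin E ≤ 3.3:
n ≥ (z* · σ / E)²
n ≥ (1.960 · 14.3 / 3.3)²
n ≥ 72.14

Minimum n = 73 (rounding up)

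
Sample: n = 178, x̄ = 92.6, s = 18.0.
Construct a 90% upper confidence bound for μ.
μ ≤ 94.34

Upper bound (one-sided):
t* = 1.286 (one-sided for 90%)
Upper bound = x̄ + t* · s/√n = 92.6 + 1.286 · 18.0/√178 = 94.34

We are 90% confident that μ ≤ 94.34.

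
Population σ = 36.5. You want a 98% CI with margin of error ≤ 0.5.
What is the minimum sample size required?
n ≥ 28832

For margin E ≤ 0.5:
n ≥ (z* · σ / E)²
n ≥ (2.326 · 36.5 / 0.5)²
n ≥ 28831.36

Minimum n = 28832 (rounding up)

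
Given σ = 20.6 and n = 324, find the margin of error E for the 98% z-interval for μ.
Margin of error = 2.66

Margin of error = z* · σ/√n
= 2.326 · 20.6/√324
= 2.326 · 20.6/18.0000
= 2.66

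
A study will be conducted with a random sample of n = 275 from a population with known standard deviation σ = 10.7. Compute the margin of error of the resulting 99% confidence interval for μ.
Margin of error = 1.66

Margin of error = z* · σ/√n
= 2.576 · 10.7/√275
= 2.576 · 10.7/16.5831
= 1.66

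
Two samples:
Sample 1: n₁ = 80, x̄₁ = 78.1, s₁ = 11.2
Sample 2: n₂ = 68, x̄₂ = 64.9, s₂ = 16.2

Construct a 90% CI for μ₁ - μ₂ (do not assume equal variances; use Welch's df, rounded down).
(9.34, 17.06)

Difference: x̄₁ - x̄₂ = 13.20
SE = √(s₁²/n₁ + s₂²/n₂) = √(11.2²/80 + 16.2²/68) = 2.3297
df = 116.23 → 116 (Welch–Satterthwaite, rounded down)
t* = 1.658

CI: 13.20 ± 1.658 · 2.3297 = 13.20 ± 3.86 = (9.34, 17.06)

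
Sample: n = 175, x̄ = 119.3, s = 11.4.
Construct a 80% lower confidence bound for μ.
μ ≥ 118.57

Lower bound (one-sided):
t* = 0.844 (one-sided for 80%)
Lower bound = x̄ - t* · s/√n = 119.3 - 0.844 · 11.4/√175 = 118.57

We are 80% confident that μ ≥ 118.57.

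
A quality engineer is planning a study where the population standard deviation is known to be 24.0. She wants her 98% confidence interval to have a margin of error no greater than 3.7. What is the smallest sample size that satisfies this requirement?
n ≥ 228

For margin E ≤ 3.7:
n ≥ (z* · σ / E)²
n ≥ (2.326 · 24.0 / 3.7)²
n ≥ 227.63

Minimum n = 228 (rounding up)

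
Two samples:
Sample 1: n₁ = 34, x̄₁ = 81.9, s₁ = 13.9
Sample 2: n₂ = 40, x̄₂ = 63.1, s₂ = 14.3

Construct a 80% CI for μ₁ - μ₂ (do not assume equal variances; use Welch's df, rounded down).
(14.55, 23.05)

Difference: x̄₁ - x̄₂ = 18.80
SE = √(s₁²/n₁ + s₂²/n₂) = √(13.9²/34 + 14.3²/40) = 3.2856
df = 70.68 → 70 (Welch–Satterthwaite, rounded down)
t* = 1.294

CI: 18.80 ± 1.294 · 3.2856 = 18.80 ± 4.25 = (14.55, 23.05)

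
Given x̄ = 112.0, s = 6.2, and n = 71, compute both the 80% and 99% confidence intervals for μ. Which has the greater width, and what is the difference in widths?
99% CI is wider by 2.00

df = 70
80% CI: t* = 1.294, (111.05, 112.95), width = 2 · t* · s/√n = 1.90
99% CI: t* = 2.648, (110.05, 113.95), width = 2 · t* · s/√n = 3.90

The 99% CI is wider by 3.90 - 1.90 = 2.00.
Higher confidence requires a wider interval.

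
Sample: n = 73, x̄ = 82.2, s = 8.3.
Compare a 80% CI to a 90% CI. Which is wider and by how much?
90% CI is wider by 0.73

df = 72
80% CI: t* = 1.293, (80.94, 83.46), width = 2 · t* · s/√n = 2.51
90% CI: t* = 1.666, (80.58, 83.82), width = 2 · t* · s/√n = 3.24

The 90% CI is wider by 3.24 - 2.51 = 0.73.
Higher confidence requires a wider interval.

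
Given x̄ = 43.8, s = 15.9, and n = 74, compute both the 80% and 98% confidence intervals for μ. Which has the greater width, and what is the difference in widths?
98% CI is wider by 4.01

df = 73
80% CI: t* = 1.293, (41.41, 46.19), width = 2 · t* · s/√n = 4.78
98% CI: t* = 2.379, (39.40, 48.20), width = 2 · t* · s/√n = 8.79

The 98% CI is wider by 8.79 - 4.78 = 4.01.
Higher confidence requires a wider interval.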